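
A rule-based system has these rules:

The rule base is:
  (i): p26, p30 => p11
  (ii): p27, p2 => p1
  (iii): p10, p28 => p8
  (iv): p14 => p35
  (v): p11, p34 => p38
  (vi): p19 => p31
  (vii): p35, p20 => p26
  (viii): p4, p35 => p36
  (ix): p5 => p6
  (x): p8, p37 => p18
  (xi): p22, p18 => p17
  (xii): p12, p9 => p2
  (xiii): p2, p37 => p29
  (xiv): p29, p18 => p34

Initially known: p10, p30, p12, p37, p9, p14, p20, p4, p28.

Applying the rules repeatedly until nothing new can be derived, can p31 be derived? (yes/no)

no

Round 1: (iii) [p10, p28 => p8]; (iv) [p14 => p35]; (xii) [p12, p9 => p2]. New: p8, p35, p2.
Round 2: (vii) [p35, p20 => p26]; (viii) [p4, p35 => p36]; (x) [p8, p37 => p18]; (xiii) [p2, p37 => p29]. New: p26, p36, p18, p29.
Round 3: (i) [p26, p30 => p11]; (xiv) [p29, p18 => p34]. New: p11, p34.
Round 4: (v) [p11, p34 => p38]. New: p38.
Fixed point reached. p31 is concluded only by (vi); (vi) needs p19 (never derived).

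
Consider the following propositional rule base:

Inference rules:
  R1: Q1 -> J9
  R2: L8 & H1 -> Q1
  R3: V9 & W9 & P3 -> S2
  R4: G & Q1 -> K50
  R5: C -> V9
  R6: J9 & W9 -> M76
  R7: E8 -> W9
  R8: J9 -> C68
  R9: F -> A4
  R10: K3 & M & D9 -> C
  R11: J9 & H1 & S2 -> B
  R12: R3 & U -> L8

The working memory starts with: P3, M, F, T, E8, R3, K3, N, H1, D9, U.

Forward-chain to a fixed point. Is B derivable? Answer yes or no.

yes

Round 1 — R7, R9, R10, R12, derive W9, A4, C, L8.
Round 2 — R2, R5, derive Q1, V9.
Round 3 — R1, R3, derive J9, S2.
Round 4 — R6, R8, R11, derive M76, C68, B.
B appears in round 4, so it is derivable.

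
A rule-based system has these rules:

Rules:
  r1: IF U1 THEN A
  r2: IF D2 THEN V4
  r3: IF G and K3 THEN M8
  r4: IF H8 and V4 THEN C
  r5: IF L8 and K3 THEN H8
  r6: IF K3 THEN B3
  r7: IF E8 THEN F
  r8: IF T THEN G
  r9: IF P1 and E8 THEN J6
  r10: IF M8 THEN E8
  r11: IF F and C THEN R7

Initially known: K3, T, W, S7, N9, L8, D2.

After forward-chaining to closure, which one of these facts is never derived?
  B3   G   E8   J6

J6

Round 1: r2 [IF D2 THEN V4]; r5 [IF L8 and K3 THEN H8]; r6 [IF K3 THEN B3]; r8 [IF T THEN G]. New: V4, H8, B3, G.
Round 2: r3 [IF G and K3 THEN M8]; r4 [IF H8 and V4 THEN C]. New: M8, C.
Round 3: r10 [IF M8 THEN E8]. New: E8.
Round 4: r7 [IF E8 THEN F]. New: F.
Round 5: r11 [IF F and C THEN R7]. New: R7.
Derived: E8 (round 3), G (round 1), B3 (round 1). J6 never appears in any round.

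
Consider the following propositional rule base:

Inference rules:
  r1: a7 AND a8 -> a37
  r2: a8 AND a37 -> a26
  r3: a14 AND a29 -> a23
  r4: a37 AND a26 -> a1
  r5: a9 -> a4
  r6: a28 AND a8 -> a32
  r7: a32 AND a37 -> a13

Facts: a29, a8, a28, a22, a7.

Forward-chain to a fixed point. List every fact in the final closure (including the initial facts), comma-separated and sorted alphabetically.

Round 1 — r1, r6, derive a37, a32.
Round 2 — r2, r7, derive a26, a13.
Round 3 — r4, derive a1.

a1, a13, a22, a26, a28, a29, a32, a37, a7, a8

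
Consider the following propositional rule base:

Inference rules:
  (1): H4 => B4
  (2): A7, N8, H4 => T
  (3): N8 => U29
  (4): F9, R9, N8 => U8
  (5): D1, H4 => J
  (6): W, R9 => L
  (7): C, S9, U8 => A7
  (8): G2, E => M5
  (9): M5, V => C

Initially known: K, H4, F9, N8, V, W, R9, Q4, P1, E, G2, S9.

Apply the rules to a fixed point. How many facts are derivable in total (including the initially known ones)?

[1] (1) [H4 => B4]; (3) [N8 => U29]; (4) [F9, R9, N8 => U8]; (6) [W, R9 => L]; (8) [G2, E => M5]. ⇒ new: B4, U29, U8, L, M5.
[2] (9) [M5, V => C]. ⇒ new: C.
[3] (7) [C, S9, U8 => A7]. ⇒ new: A7.
[4] (2) [A7, N8, H4 => T]. ⇒ new: T.
Closure: {A7, B4, C, E, F9, G2, H4, K, L, M5, N8, P1, Q4, R9, S9, T, U29, U8, V, W} — 20 facts.

20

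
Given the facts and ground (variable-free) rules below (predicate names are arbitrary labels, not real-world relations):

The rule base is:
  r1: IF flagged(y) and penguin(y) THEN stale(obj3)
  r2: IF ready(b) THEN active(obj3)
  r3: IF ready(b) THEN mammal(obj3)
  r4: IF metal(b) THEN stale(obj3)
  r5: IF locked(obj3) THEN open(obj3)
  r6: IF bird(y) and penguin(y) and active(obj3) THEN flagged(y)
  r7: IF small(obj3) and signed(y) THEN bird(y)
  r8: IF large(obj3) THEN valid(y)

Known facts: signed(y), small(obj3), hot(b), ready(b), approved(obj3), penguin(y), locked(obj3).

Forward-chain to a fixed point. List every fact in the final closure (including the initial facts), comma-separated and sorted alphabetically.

Round 1: r2 [IF ready(b) THEN active(obj3)]; r3 [IF ready(b) THEN mammal(obj3)]; r5 [IF locked(obj3) THEN open(obj3)]; r7 [IF small(obj3) and signed(y) THEN bird(y)]. New: active(obj3), mammal(obj3), open(obj3), bird(y).
Round 2: r6 [IF bird(y) and penguin(y) and active(obj3) THEN flagged(y)]. New: flagged(y).
Round 3: r1 [IF flagged(y) and penguin(y) THEN stale(obj3)]. New: stale(obj3).

active(obj3), approved(obj3), bird(y), flagged(y), hot(b), locked(obj3), mammal(obj3), open(obj3), penguin(y), ready(b), signed(y), small(obj3), stale(obj3)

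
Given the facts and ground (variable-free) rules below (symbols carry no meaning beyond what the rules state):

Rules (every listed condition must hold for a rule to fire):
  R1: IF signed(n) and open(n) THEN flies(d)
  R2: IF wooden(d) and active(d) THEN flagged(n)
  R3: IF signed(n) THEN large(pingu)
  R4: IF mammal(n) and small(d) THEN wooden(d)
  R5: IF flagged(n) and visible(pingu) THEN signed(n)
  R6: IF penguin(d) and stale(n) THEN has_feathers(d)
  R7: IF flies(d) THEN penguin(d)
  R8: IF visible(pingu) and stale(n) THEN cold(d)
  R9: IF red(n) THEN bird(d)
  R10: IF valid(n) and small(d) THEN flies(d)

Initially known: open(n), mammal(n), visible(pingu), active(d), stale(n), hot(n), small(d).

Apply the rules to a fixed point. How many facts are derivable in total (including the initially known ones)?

15

Round 1 — R4, R8, derive wooden(d), cold(d).
Round 2 — R2, derive flagged(n).
Round 3 — R5, derive signed(n).
Round 4 — R1, R3, derive flies(d), large(pingu).
Round 5 — R7, derive penguin(d).
Round 6 — R6, derive has_feathers(d).
Closure: {active(d), cold(d), flagged(n), flies(d), has_feathers(d), hot(n), large(pingu), mammal(n), open(n), penguin(d), signed(n), small(d), stale(n), visible(pingu), wooden(d)} — 15 facts.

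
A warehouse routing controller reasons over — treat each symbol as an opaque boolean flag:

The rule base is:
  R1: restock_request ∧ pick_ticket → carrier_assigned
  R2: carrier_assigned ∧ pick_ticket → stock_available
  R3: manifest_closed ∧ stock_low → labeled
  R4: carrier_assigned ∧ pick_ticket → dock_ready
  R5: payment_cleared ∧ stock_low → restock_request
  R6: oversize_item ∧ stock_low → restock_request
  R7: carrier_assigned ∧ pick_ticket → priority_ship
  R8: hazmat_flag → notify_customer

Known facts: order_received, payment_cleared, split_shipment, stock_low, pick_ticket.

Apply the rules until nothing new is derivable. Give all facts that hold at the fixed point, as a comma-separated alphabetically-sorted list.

carrier_assigned, dock_ready, order_received, payment_cleared, pick_ticket, priority_ship, restock_request, split_shipment, stock_available, stock_low

Round 1 fires R5, giving restock_request.
Round 2 fires R1, giving carrier_assigned.
Round 3 fires R2, R4, R7, giving stock_available, dock_ready, priority_ship.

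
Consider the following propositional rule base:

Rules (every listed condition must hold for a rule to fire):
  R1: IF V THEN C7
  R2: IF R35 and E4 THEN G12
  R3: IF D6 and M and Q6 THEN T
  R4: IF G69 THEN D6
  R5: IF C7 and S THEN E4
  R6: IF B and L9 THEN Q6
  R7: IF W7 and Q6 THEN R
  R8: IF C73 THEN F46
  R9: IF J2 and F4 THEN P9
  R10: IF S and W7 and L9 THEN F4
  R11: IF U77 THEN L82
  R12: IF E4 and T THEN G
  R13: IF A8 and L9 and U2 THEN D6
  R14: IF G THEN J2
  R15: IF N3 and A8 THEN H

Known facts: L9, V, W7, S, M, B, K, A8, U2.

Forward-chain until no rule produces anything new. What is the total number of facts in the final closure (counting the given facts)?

19

Round 1: R1 [IF V THEN C7]; R6 [IF B and L9 THEN Q6]; R10 [IF S and W7 and L9 THEN F4]; R13 [IF A8 and L9 and U2 THEN D6]. Adds C7, Q6, F4, D6.
Round 2: R3 [IF D6 and M and Q6 THEN T]; R5 [IF C7 and S THEN E4]; R7 [IF W7 and Q6 THEN R]. Adds T, E4, R.
Round 3: R12 [IF E4 and T THEN G]. Adds G.
Round 4: R14 [IF G THEN J2]. Adds J2.
Round 5: R9 [IF J2 and F4 THEN P9]. Adds P9.
Closure: {A8, B, C7, D6, E4, F4, G, J2, K, L9, M, P9, Q6, R, S, T, U2, V, W7} — 19 facts.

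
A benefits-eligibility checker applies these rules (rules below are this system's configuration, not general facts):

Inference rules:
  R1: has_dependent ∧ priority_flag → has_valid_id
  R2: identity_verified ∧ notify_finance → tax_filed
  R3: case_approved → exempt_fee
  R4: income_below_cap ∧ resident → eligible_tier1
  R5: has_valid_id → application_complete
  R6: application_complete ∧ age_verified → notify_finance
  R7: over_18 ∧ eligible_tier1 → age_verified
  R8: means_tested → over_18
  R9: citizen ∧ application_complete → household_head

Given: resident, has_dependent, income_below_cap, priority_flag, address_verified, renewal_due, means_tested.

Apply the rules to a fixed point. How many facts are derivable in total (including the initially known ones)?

[1] R1 [has_dependent ∧ priority_flag → has_valid_id]; R4 [income_below_cap ∧ resident → eligible_tier1]; R8 [means_tested → over_18]. ⇒ new: has_valid_id, eligible_tier1, over_18.
[2] R5 [has_valid_id → application_complete]; R7 [over_18 ∧ eligible_tier1 → age_verified]. ⇒ new: application_complete, age_verified.
[3] R6 [application_complete ∧ age_verified → notify_finance]. ⇒ new: notify_finance.
Closure: {address_verified, age_verified, application_complete, eligible_tier1, has_dependent, has_valid_id, income_below_cap, means_tested, notify_finance, over_18, priority_flag, renewal_due, resident} — 13 facts.

13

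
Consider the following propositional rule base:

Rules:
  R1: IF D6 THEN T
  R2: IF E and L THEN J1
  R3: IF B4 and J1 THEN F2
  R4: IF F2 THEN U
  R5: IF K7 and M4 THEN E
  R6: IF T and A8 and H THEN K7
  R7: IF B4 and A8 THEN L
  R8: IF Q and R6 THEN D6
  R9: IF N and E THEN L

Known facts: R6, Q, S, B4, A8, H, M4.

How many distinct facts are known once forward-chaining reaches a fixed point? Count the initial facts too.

15

Round 1 — R7, R8, derive L, D6.
Round 2 — R1, derive T.
Round 3 — R6, derive K7.
Round 4 — R5, derive E.
Round 5 — R2, derive J1.
Round 6 — R3, derive F2.
Round 7 — R4, derive U.
Closure: {A8, B4, D6, E, F2, H, J1, K7, L, M4, Q, R6, S, T, U} — 15 facts.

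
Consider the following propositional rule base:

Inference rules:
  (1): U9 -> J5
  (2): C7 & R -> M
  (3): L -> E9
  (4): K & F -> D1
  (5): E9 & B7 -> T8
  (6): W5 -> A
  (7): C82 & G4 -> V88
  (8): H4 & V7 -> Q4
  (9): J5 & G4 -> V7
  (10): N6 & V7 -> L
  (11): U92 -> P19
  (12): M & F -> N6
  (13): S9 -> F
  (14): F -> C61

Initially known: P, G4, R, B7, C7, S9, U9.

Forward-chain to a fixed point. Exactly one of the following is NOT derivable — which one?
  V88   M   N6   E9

V88

Round 1 — (1), (2), (13), derive J5, M, F.
Round 2 — (9), (12), (14), derive V7, N6, C61.
Round 3 — (10), derive L.
Round 4 — (3), derive E9.
Round 5 — (5), derive T8.
Derived: N6 (round 2), M (round 1), E9 (round 4). V88 never appears in any round.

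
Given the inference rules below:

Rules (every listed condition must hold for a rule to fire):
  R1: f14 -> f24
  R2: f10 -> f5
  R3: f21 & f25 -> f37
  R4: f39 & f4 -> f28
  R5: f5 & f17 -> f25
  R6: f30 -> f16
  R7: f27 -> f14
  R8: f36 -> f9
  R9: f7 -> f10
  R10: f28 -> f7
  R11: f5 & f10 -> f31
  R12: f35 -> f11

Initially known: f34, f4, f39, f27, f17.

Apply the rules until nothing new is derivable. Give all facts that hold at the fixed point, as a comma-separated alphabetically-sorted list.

f10, f14, f17, f24, f25, f27, f28, f31, f34, f39, f4, f5, f7

Round 1: R4 [f39 & f4 -> f28]; R7 [f27 -> f14]. New: f28, f14.
Round 2: R1 [f14 -> f24]; R10 [f28 -> f7]. New: f24, f7.
Round 3: R9 [f7 -> f10]. New: f10.
Round 4: R2 [f10 -> f5]. New: f5.
Round 5: R5 [f5 & f17 -> f25]; R11 [f5 & f10 -> f31]. New: f25, f31.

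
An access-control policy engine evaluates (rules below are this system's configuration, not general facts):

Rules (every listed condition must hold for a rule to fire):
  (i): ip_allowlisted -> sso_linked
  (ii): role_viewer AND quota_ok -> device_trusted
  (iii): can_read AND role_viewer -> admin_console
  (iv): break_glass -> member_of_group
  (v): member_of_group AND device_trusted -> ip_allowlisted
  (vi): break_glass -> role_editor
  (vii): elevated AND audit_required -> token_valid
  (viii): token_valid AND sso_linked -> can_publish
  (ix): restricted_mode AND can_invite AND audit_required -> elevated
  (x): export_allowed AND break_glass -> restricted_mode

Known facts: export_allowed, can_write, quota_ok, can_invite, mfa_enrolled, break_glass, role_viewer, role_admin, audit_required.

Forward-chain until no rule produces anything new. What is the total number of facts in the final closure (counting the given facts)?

Round 1: (ii) [role_viewer AND quota_ok -> device_trusted]; (iv) [break_glass -> member_of_group]; (vi) [break_glass -> role_editor]; (x) [export_allowed AND break_glass -> restricted_mode]. New: device_trusted, member_of_group, role_editor, restricted_mode.
Round 2: (v) [member_of_group AND device_trusted -> ip_allowlisted]; (ix) [restricted_mode AND can_invite AND audit_required -> elevated]. New: ip_allowlisted, elevated.
Round 3: (i) [ip_allowlisted -> sso_linked]; (vii) [elevated AND audit_required -> token_valid]. New: sso_linked, token_valid.
Round 4: (viii) [token_valid AND sso_linked -> can_publish]. New: can_publish.
Closure: {audit_required, break_glass, can_invite, can_publish, can_write, device_trusted, elevated, export_allowed, ip_allowlisted, member_of_group, mfa_enrolled, quota_ok, restricted_mode, role_admin, role_editor, role_viewer, sso_linked, token_valid} — 18 facts.

18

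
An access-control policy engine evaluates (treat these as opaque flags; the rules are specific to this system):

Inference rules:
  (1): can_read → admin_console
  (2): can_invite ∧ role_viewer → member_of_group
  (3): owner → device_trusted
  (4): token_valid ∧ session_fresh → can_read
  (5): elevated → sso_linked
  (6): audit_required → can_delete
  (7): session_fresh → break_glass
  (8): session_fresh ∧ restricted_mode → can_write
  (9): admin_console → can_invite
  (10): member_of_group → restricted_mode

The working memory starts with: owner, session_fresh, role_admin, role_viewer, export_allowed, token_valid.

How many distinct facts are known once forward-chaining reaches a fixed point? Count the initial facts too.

14

Round 1: (3) [owner → device_trusted]; (4) [token_valid ∧ session_fresh → can_read]; (7) [session_fresh → break_glass]. New: device_trusted, can_read, break_glass.
Round 2: (1) [can_read → admin_console]. New: admin_console.
Round 3: (9) [admin_console → can_invite]. New: can_invite.
Round 4: (2) [can_invite ∧ role_viewer → member_of_group]. New: member_of_group.
Round 5: (10) [member_of_group → restricted_mode]. New: restricted_mode.
Round 6: (8) [session_fresh ∧ restricted_mode → can_write]. New: can_write.
Closure: {admin_console, break_glass, can_invite, can_read, can_write, device_trusted, export_allowed, member_of_group, owner, restricted_mode, role_admin, role_viewer, session_fresh, token_valid} — 14 facts.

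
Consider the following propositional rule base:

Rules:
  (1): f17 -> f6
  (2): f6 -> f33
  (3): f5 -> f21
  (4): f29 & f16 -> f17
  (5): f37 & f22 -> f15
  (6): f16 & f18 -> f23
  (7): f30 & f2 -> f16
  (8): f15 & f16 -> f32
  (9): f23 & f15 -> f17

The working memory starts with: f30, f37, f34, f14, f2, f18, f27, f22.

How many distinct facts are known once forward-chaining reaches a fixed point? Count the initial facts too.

Round 1: (5) [f37 & f22 -> f15]; (7) [f30 & f2 -> f16]. New: f15, f16.
Round 2: (6) [f16 & f18 -> f23]; (8) [f15 & f16 -> f32]. New: f23, f32.
Round 3: (9) [f23 & f15 -> f17]. New: f17.
Round 4: (1) [f17 -> f6]. New: f6.
Round 5: (2) [f6 -> f33]. New: f33.
Closure: {f14, f15, f16, f17, f18, f2, f22, f23, f27, f30, f32, f33, f34, f37, f6} — 15 facts.

15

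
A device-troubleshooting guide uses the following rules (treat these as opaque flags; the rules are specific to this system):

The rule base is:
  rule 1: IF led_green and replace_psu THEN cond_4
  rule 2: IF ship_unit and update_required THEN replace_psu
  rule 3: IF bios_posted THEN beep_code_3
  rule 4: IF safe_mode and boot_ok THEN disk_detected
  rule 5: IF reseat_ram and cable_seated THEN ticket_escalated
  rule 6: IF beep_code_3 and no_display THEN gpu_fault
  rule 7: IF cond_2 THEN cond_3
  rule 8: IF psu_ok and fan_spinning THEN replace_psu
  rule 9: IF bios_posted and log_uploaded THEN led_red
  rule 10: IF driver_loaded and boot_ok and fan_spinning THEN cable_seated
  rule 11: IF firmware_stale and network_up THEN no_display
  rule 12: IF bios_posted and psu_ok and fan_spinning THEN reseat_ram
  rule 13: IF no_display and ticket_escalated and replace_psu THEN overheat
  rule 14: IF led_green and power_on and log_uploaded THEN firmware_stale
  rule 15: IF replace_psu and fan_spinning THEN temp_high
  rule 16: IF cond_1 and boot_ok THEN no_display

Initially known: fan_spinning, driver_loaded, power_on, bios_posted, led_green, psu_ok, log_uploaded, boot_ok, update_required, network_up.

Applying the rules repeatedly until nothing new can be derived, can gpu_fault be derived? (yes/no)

yes

Round 1 — rule 3, rule 8, rule 9, rule 10, rule 12, rule 14, derive beep_code_3, replace_psu, led_red, cable_seated, reseat_ram, firmware_stale.
Round 2 — rule 1, rule 5, rule 11, rule 15, derive cond_4, ticket_escalated, no_display, temp_high.
Round 3 — rule 6, rule 13, derive gpu_fault, overheat.
gpu_fault appears in round 3, so it is derivable.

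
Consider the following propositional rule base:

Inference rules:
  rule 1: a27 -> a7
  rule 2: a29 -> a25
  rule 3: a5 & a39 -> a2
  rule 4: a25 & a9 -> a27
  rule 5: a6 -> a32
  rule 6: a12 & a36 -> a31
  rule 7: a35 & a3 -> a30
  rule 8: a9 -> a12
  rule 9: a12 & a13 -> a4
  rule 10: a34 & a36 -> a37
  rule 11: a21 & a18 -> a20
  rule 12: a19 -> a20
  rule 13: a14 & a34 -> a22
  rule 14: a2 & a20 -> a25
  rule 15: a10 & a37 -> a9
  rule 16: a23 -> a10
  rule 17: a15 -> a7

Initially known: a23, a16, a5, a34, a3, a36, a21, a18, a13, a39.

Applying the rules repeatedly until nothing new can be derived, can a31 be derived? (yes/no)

Round 1: rule 3 [a5 & a39 -> a2]; rule 10 [a34 & a36 -> a37]; rule 11 [a21 & a18 -> a20]; rule 16 [a23 -> a10]. Adds a2, a37, a20, a10.
Round 2: rule 14 [a2 & a20 -> a25]; rule 15 [a10 & a37 -> a9]. Adds a25, a9.
Round 3: rule 4 [a25 & a9 -> a27]; rule 8 [a9 -> a12]. Adds a27, a12.
Round 4: rule 1 [a27 -> a7]; rule 6 [a12 & a36 -> a31]; rule 9 [a12 & a13 -> a4]. Adds a7, a31, a4.
a31 appears in round 4, so it is derivable.

yes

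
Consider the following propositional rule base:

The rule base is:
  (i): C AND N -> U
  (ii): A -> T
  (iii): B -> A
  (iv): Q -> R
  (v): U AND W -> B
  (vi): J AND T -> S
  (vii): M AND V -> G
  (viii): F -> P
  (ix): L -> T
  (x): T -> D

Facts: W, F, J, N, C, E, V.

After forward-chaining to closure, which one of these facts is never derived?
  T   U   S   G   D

Round 1: (i) [C AND N -> U]; (viii) [F -> P]. New: U, P.
Round 2: (v) [U AND W -> B]. New: B.
Round 3: (iii) [B -> A]. New: A.
Round 4: (ii) [A -> T]. New: T.
Round 5: (vi) [J AND T -> S]; (x) [T -> D]. New: S, D.
Derived: T (round 4), S (round 5), D (round 5), U (round 1). G never appears in any round.

G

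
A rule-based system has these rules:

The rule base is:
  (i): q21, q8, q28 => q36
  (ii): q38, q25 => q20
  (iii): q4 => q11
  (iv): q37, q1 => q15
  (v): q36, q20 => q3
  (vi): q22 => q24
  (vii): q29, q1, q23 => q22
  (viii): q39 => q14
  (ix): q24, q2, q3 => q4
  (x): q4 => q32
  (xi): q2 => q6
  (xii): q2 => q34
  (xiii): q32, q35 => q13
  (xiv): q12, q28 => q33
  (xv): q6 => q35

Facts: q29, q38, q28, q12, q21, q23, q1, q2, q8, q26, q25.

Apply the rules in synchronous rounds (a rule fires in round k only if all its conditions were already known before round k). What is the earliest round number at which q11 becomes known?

Round 1 — (i), (ii), (vii), (xi), (xii), (xiv), derive q36, q20, q22, q6, q34, q33.
Round 2 — (v), (vi), (xv), derive q3, q24, q35.
Round 3 — (ix), derive q4.
Round 4 — (iii), (x), derive q11, q32.
q11 first appears in round 4.

4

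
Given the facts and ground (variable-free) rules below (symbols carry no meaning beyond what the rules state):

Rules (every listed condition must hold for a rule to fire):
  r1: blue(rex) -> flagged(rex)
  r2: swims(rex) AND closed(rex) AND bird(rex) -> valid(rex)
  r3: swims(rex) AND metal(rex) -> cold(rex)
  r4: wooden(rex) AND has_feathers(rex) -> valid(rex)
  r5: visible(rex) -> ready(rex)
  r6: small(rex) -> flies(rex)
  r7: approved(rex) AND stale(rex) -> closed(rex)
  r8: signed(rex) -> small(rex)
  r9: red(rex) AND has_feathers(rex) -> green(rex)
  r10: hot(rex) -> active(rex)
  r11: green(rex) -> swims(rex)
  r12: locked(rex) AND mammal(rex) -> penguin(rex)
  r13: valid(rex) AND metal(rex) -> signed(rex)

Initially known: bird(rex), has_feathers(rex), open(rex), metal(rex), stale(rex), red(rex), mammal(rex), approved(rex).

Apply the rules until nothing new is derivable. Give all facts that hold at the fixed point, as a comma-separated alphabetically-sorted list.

Round 1: r7 [approved(rex) AND stale(rex) -> closed(rex)]; r9 [red(rex) AND has_feathers(rex) -> green(rex)]. New: closed(rex), green(rex).
Round 2: r11 [green(rex) -> swims(rex)]. New: swims(rex).
Round 3: r2 [swims(rex) AND closed(rex) AND bird(rex) -> valid(rex)]; r3 [swims(rex) AND metal(rex) -> cold(rex)]. New: valid(rex), cold(rex).
Round 4: r13 [valid(rex) AND metal(rex) -> signed(rex)]. New: signed(rex).
Round 5: r8 [signed(rex) -> small(rex)]. New: small(rex).
Round 6: r6 [small(rex) -> flies(rex)]. New: flies(rex).

approved(rex), bird(rex), closed(rex), cold(rex), flies(rex), green(rex), has_feathers(rex), mammal(rex), metal(rex), open(rex), red(rex), signed(rex), small(rex), stale(rex), swims(rex), valid(rex)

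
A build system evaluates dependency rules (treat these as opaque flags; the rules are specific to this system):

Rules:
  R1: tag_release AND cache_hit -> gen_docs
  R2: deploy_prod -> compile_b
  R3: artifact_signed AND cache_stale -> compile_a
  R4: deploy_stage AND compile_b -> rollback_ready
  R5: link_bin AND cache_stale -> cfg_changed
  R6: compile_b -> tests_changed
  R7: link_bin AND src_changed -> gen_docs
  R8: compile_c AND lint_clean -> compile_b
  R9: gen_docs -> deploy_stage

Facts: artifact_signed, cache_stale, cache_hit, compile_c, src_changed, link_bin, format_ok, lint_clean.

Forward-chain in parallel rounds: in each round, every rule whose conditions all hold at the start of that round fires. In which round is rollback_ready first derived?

[1] R3 [artifact_signed AND cache_stale -> compile_a]; R5 [link_bin AND cache_stale -> cfg_changed]; R7 [link_bin AND src_changed -> gen_docs]; R8 [compile_c AND lint_clean -> compile_b]. ⇒ new: compile_a, cfg_changed, gen_docs, compile_b.
[2] R6 [compile_b -> tests_changed]; R9 [gen_docs -> deploy_stage]. ⇒ new: tests_changed, deploy_stage.
[3] R4 [deploy_stage AND compile_b -> rollback_ready]. ⇒ new: rollback_ready.
rollback_ready first appears in round 3.

3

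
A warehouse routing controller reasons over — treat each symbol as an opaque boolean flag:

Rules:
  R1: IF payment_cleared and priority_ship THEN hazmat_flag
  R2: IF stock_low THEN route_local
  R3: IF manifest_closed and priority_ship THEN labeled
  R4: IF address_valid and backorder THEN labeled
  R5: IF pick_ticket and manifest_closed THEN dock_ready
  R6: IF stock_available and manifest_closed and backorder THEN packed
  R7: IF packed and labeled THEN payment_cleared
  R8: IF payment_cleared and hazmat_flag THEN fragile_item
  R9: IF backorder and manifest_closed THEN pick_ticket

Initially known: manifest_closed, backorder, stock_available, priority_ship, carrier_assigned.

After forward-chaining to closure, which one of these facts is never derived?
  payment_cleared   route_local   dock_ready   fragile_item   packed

route_local

Round 1 — R3, R6, R9, derive labeled, packed, pick_ticket.
Round 2 — R5, R7, derive dock_ready, payment_cleared.
Round 3 — R1, derive hazmat_flag.
Round 4 — R8, derive fragile_item.
Derived: packed (round 1), payment_cleared (round 2), dock_ready (round 2), fragile_item (round 4). route_local never appears in any round.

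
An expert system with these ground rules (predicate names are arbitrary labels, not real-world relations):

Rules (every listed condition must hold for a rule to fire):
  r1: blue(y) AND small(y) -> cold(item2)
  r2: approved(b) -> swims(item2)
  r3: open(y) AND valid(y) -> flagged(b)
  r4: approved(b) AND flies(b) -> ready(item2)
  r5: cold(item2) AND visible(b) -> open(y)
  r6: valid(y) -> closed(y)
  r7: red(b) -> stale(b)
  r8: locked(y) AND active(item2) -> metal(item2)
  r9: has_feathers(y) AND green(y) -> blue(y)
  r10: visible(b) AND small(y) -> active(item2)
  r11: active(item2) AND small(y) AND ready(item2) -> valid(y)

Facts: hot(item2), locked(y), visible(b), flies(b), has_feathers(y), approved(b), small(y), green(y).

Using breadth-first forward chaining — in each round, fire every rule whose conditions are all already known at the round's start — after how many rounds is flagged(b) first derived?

4

[1] r2 [approved(b) -> swims(item2)]; r4 [approved(b) AND flies(b) -> ready(item2)]; r9 [has_feathers(y) AND green(y) -> blue(y)]; r10 [visible(b) AND small(y) -> active(item2)]. ⇒ new: swims(item2), ready(item2), blue(y), active(item2).
[2] r1 [blue(y) AND small(y) -> cold(item2)]; r8 [locked(y) AND active(item2) -> metal(item2)]; r11 [active(item2) AND small(y) AND ready(item2) -> valid(y)]. ⇒ new: cold(item2), metal(item2), valid(y).
[3] r5 [cold(item2) AND visible(b) -> open(y)]; r6 [valid(y) -> closed(y)]. ⇒ new: open(y), closed(y).
[4] r3 [open(y) AND valid(y) -> flagged(b)]. ⇒ new: flagged(b).
flagged(b) first appears in round 4.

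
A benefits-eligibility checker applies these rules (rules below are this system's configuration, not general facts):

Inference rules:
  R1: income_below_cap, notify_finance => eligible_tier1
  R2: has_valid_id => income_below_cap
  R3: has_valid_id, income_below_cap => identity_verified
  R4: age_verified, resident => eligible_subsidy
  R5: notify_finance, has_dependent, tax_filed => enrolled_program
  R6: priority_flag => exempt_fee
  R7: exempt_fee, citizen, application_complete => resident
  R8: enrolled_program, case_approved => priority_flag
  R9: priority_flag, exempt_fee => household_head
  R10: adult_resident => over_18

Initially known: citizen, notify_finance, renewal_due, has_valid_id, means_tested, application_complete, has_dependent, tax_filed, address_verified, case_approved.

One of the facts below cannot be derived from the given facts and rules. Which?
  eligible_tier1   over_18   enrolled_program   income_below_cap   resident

over_18

Round 1: R2 [has_valid_id => income_below_cap]; R5 [notify_finance, has_dependent, tax_filed => enrolled_program]. Adds income_below_cap, enrolled_program.
Round 2: R1 [income_below_cap, notify_finance => eligible_tier1]; R3 [has_valid_id, income_below_cap => identity_verified]; R8 [enrolled_program, case_approved => priority_flag]. Adds eligible_tier1, identity_verified, priority_flag.
Round 3: R6 [priority_flag => exempt_fee]. Adds exempt_fee.
Round 4: R7 [exempt_fee, citizen, application_complete => resident]; R9 [priority_flag, exempt_fee => household_head]. Adds resident, household_head.
Derived: resident (round 4), eligible_tier1 (round 2), enrolled_program (round 1), income_below_cap (round 1). over_18 never appears in any round.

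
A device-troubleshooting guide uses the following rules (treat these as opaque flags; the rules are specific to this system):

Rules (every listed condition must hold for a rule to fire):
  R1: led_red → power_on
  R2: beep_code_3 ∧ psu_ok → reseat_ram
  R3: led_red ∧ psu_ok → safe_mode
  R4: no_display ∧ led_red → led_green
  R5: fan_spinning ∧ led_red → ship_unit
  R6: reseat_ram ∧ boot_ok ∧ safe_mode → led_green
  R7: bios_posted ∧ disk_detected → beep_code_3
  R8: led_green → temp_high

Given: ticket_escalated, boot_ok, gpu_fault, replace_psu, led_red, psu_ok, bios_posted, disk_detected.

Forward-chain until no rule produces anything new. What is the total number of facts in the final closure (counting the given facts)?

Round 1 — R1, R3, R7, derive power_on, safe_mode, beep_code_3.
Round 2 — R2, derive reseat_ram.
Round 3 — R6, derive led_green.
Round 4 — R8, derive temp_high.
Closure: {beep_code_3, bios_posted, boot_ok, disk_detected, gpu_fault, led_green, led_red, power_on, psu_ok, replace_psu, reseat_ram, safe_mode, temp_high, ticket_escalated} — 14 facts.

14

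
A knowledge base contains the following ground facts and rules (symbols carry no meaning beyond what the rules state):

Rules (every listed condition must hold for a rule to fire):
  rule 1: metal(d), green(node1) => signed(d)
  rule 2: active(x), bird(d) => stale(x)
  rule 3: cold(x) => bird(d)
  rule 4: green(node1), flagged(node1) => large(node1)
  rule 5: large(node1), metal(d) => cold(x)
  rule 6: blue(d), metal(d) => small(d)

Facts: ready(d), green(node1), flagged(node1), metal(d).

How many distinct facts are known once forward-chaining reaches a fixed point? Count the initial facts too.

8

Round 1: rule 1 [metal(d), green(node1) => signed(d)]; rule 4 [green(node1), flagged(node1) => large(node1)]. Adds signed(d), large(node1).
Round 2: rule 5 [large(node1), metal(d) => cold(x)]. Adds cold(x).
Round 3: rule 3 [cold(x) => bird(d)]. Adds bird(d).
Closure: {bird(d), cold(x), flagged(node1), green(node1), large(node1), metal(d), ready(d), signed(d)} — 8 facts.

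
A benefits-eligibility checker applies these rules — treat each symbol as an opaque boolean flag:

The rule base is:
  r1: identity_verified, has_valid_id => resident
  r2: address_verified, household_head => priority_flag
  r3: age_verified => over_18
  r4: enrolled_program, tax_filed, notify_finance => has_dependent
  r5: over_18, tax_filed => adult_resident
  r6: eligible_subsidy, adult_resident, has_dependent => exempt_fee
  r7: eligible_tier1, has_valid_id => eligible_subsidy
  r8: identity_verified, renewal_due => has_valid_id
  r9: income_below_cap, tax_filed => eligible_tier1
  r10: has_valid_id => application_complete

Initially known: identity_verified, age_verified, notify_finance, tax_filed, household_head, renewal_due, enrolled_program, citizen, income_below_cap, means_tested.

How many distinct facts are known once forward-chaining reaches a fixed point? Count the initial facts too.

19

Round 1 — r3, r4, r8, r9, derive over_18, has_dependent, has_valid_id, eligible_tier1.
Round 2 — r1, r5, r7, r10, derive resident, adult_resident, eligible_subsidy, application_complete.
Round 3 — r6, derive exempt_fee.
Closure: {adult_resident, age_verified, application_complete, citizen, eligible_subsidy, eligible_tier1, enrolled_program, exempt_fee, has_dependent, has_valid_id, household_head, identity_verified, income_below_cap, means_tested, notify_finance, over_18, renewal_due, resident, tax_filed} — 19 facts.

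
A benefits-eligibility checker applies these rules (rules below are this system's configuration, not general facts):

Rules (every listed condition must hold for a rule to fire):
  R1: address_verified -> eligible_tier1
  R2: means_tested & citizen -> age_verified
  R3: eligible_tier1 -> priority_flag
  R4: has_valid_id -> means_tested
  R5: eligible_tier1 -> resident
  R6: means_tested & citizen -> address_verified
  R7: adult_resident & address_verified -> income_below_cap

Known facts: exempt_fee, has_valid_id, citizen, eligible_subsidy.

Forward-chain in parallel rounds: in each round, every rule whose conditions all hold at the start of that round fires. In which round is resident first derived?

Round 1 — R4, derive means_tested.
Round 2 — R2, R6, derive age_verified, address_verified.
Round 3 — R1, derive eligible_tier1.
Round 4 — R3, R5, derive priority_flag, resident.
resident first appears in round 4.

4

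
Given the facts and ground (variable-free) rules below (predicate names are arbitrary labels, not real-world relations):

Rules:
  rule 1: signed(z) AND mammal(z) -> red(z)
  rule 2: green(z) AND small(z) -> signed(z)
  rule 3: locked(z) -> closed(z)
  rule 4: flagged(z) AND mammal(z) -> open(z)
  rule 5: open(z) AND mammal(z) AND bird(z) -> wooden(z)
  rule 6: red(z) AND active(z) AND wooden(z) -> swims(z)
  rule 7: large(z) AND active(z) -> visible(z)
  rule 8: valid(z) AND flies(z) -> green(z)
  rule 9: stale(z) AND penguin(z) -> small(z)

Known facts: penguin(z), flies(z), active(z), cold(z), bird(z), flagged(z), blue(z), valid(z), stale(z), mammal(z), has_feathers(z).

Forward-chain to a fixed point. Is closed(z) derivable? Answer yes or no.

no

Round 1: rule 4 [flagged(z) AND mammal(z) -> open(z)]; rule 8 [valid(z) AND flies(z) -> green(z)]; rule 9 [stale(z) AND penguin(z) -> small(z)]. Adds open(z), green(z), small(z).
Round 2: rule 2 [green(z) AND small(z) -> signed(z)]; rule 5 [open(z) AND mammal(z) AND bird(z) -> wooden(z)]. Adds signed(z), wooden(z).
Round 3: rule 1 [signed(z) AND mammal(z) -> red(z)]. Adds red(z).
Round 4: rule 6 [red(z) AND active(z) AND wooden(z) -> swims(z)]. Adds swims(z).
Fixed point reached. closed(z) is concluded only by rule 3; rule 3 needs locked(z) (never derived).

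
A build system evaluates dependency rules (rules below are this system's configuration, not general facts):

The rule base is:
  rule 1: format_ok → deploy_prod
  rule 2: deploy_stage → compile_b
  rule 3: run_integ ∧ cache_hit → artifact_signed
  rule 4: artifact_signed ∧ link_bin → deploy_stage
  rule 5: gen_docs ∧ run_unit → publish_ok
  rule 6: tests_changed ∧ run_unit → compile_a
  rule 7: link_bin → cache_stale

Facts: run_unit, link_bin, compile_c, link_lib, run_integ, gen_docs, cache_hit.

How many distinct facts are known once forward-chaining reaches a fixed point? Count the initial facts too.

Round 1: rule 3 [run_integ ∧ cache_hit → artifact_signed]; rule 5 [gen_docs ∧ run_unit → publish_ok]; rule 7 [link_bin → cache_stale]. Adds artifact_signed, publish_ok, cache_stale.
Round 2: rule 4 [artifact_signed ∧ link_bin → deploy_stage]. Adds deploy_stage.
Round 3: rule 2 [deploy_stage → compile_b]. Adds compile_b.
Closure: {artifact_signed, cache_hit, cache_stale, compile_b, compile_c, deploy_stage, gen_docs, link_bin, link_lib, publish_ok, run_integ, run_unit} — 12 facts.

12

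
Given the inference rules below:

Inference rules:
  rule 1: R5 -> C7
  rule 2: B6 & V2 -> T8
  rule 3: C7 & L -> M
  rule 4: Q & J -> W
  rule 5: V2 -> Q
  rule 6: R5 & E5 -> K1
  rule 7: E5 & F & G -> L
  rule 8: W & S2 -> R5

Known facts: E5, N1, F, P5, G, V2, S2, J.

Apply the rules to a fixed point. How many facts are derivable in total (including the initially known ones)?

Round 1: rule 5 [V2 -> Q]; rule 7 [E5 & F & G -> L]. Adds Q, L.
Round 2: rule 4 [Q & J -> W]. Adds W.
Round 3: rule 8 [W & S2 -> R5]. Adds R5.
Round 4: rule 1 [R5 -> C7]; rule 6 [R5 & E5 -> K1]. Adds C7, K1.
Round 5: rule 3 [C7 & L -> M]. Adds M.
Closure: {C7, E5, F, G, J, K1, L, M, N1, P5, Q, R5, S2, V2, W} — 15 facts.

15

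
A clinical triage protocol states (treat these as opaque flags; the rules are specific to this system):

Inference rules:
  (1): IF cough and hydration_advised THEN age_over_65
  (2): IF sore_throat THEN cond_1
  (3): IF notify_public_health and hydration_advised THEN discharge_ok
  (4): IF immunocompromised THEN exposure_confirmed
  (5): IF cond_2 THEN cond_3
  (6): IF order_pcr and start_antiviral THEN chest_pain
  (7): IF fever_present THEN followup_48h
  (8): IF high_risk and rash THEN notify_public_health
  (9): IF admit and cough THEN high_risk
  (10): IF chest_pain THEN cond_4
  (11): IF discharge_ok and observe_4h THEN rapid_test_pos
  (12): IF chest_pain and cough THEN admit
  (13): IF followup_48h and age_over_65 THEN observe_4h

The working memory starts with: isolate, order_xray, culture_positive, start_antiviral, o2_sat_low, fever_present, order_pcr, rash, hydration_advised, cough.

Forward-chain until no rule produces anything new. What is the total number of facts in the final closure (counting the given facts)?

Round 1: (1) [IF cough and hydration_advised THEN age_over_65]; (6) [IF order_pcr and start_antiviral THEN chest_pain]; (7) [IF fever_present THEN followup_48h]. Adds age_over_65, chest_pain, followup_48h.
Round 2: (10) [IF chest_pain THEN cond_4]; (12) [IF chest_pain and cough THEN admit]; (13) [IF followup_48h and age_over_65 THEN observe_4h]. Adds cond_4, admit, observe_4h.
Round 3: (9) [IF admit and cough THEN high_risk]. Adds high_risk.
Round 4: (8) [IF high_risk and rash THEN notify_public_health]. Adds notify_public_health.
Round 5: (3) [IF notify_public_health and hydration_advised THEN discharge_ok]. Adds discharge_ok.
Round 6: (11) [IF discharge_ok and observe_4h THEN rapid_test_pos]. Adds rapid_test_pos.
Closure: {admit, age_over_65, chest_pain, cond_4, cough, culture_positive, discharge_ok, fever_present, followup_48h, high_risk, hydration_advised, isolate, notify_public_health, o2_sat_low, observe_4h, order_pcr, order_xray, rapid_test_pos, rash, start_antiviral} — 20 facts.

20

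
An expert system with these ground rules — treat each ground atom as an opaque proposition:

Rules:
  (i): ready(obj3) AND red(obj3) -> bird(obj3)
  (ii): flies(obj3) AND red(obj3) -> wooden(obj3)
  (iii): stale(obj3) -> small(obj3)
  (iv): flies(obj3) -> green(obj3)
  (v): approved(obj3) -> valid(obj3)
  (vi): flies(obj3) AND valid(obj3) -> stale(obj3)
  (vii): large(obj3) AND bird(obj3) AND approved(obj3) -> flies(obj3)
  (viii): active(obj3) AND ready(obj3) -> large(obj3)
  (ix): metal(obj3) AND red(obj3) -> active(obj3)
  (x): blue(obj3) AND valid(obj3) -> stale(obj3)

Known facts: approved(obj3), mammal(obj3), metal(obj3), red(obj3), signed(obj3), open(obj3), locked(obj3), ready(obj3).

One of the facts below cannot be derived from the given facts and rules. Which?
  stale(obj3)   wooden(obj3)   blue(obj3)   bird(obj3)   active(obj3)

blue(obj3)

[1] (i) [ready(obj3) AND red(obj3) -> bird(obj3)]; (v) [approved(obj3) -> valid(obj3)]; (ix) [metal(obj3) AND red(obj3) -> active(obj3)]. ⇒ new: bird(obj3), valid(obj3), active(obj3).
[2] (viii) [active(obj3) AND ready(obj3) -> large(obj3)]. ⇒ new: large(obj3).
[3] (vii) [large(obj3) AND bird(obj3) AND approved(obj3) -> flies(obj3)]. ⇒ new: flies(obj3).
[4] (ii) [flies(obj3) AND red(obj3) -> wooden(obj3)]; (iv) [flies(obj3) -> green(obj3)]; (vi) [flies(obj3) AND valid(obj3) -> stale(obj3)]. ⇒ new: wooden(obj3), green(obj3), stale(obj3).
[5] (iii) [stale(obj3) -> small(obj3)]. ⇒ new: small(obj3).
Derived: wooden(obj3) (round 4), bird(obj3) (round 1), active(obj3) (round 1), stale(obj3) (round 4). blue(obj3) never appears in any round.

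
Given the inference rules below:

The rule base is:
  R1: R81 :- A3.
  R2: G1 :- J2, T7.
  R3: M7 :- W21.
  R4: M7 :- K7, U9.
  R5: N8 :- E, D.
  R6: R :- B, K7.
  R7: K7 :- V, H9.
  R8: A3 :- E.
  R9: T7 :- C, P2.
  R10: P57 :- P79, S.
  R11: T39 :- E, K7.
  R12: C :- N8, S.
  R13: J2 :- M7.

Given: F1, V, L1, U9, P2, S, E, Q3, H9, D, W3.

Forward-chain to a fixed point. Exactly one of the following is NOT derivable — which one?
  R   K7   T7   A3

R

Round 1: R5 [N8 :- E, D.]; R7 [K7 :- V, H9.]; R8 [A3 :- E.]. Adds N8, K7, A3.
Round 2: R1 [R81 :- A3.]; R4 [M7 :- K7, U9.]; R11 [T39 :- E, K7.]; R12 [C :- N8, S.]. Adds R81, M7, T39, C.
Round 3: R9 [T7 :- C, P2.]; R13 [J2 :- M7.]. Adds T7, J2.
Round 4: R2 [G1 :- J2, T7.]. Adds G1.
Derived: K7 (round 1), T7 (round 3), A3 (round 1). R never appears in any round.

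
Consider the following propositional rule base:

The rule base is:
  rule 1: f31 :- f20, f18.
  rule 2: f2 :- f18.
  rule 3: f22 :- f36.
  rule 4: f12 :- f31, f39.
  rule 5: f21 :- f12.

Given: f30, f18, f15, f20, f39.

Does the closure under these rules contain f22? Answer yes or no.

Round 1 fires rule 1, rule 2, giving f31, f2.
Round 2 fires rule 4, giving f12.
Round 3 fires rule 5, giving f21.
Fixed point reached. f22 is concluded only by rule 3; rule 3 needs f36 (never derived).

no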